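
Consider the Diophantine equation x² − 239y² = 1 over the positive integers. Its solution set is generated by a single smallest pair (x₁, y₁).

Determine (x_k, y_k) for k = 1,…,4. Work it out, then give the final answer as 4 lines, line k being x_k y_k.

6195120 400729
76759023628799 4965128484960
951062724926484326640 61519133559490389671
11783895416893046404284364801 762236829394135240588726080

[15; 2,5,1,2,4,15,4,2,1,5,2,30] for √239; ℓ=12 ⇒ convergent index 11
i=0: a=15 ⇒ p=15, q=1
…
i=2: a=5 ⇒ p=170, q=11
…
i=10: a=5 ⇒ p=2847431, q=184185
i=11: a=2 ⇒ p=6195120, q=400729
→ (6195120, 400729).  Check: 6195120²=38379511814400, 239·400729²=38379511814399, difference 1.
(6195120+400729√239)^2 = 76759023628799 + 4965128484960√239
(6195120+400729√239)^3 = 951062724926484326640 + 61519133559490389671√239
(6195120+400729√239)^4 = 11783895416893046404284364801 + 762236829394135240588726080√239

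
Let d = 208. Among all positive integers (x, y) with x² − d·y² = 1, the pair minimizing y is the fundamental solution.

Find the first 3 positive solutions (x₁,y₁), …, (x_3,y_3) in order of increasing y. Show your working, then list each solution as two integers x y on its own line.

649 45
842401 58410
1093435849 75816135

d=208: √d = [14; 2,2,1,2,2,28] (ℓ=6, even), read p_5/q_5
k=0  a_k=14  p_k/q_k = 14/1
k=1  a_k=2  p_k/q_k = 29/2
k=2  a_k=2  p_k/q_k = 72/5
k=3  a_k=1  p_k/q_k = 101/7
k=4  a_k=2  p_k/q_k = 274/19
k=5  a_k=2  p_k/q_k = 649/45
(x₁, y₁) = (649, 45);  649² − 208·45² = 1 ✓
(x_2, y_2) = (649·649 + 208·45·45, 649·45 + 45·649) = (842401, 58410)
(x_3, y_3) = (649·842401 + 208·45·58410, 649·58410 + 45·842401) = (1093435849, 75816135)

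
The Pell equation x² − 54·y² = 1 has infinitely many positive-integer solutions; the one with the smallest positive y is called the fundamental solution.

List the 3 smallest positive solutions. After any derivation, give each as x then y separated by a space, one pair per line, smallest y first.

485 66
470449 64020
456335045 62099334

√54 → a₀=7, period (2,1,6,1,2,14); ℓ=6 even so k=5
k=0  a_k=7  p_k/q_k = 7/1
k=1  a_k=2  p_k/q_k = 15/2
…
k=4  a_k=1  p_k/q_k = 169/23
k=5  a_k=2  p_k/q_k = 485/66
fundamental: x₁=485, y₁=66  (since 235225 − 54·4356 = 1)
(485+66√54)^2 = 470449 + 64020√54
(485+66√54)^3 = 456335045 + 62099334√54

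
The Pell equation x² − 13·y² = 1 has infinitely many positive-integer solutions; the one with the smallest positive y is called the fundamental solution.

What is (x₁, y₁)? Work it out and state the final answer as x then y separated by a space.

[3; 1,1,1,1,6] for √13; ℓ=5 ⇒ convergent index 9
i=0: a=3 ⇒ p=3, q=1
i=1: a=1 ⇒ p=4, q=1
i=2: a=1 ⇒ p=7, q=2
…
i=6: a=1 ⇒ p=137, q=38
…
i=8: a=1 ⇒ p=393, q=109
i=9: a=1 ⇒ p=649, q=180
(x₁, y₁) = (649, 180);  649² − 13·180² = 1 ✓

649 180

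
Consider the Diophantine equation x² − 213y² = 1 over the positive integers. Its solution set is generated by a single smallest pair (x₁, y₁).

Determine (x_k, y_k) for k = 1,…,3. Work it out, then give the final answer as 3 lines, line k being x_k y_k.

194399 13320
75581942401 5178789360
29386108041429599 2013502945575960

[14; 1,1,2,6,1,8,1,6,2,1,1,28] for √213; ℓ=12 ⇒ convergent index 11
a_0=14:  p_0=14·1+0=14,  q_0=14·0+1=1
a_1=1:  p_1=1·14+1=15,  q_1=1·1+0=1
a_2=1:  p_2=1·15+14=29,  q_2=1·1+1=2
…
a_4=6:  p_4=6·73+29=467,  q_4=6·5+2=32
a_5=1:  p_5=1·467+73=540,  q_5=1·32+5=37
a_6=8:  p_6=8·540+467=4787,  q_6=8·37+32=328
…
a_9=2:  p_9=2·36749+5327=78825,  q_9=2·2518+365=5401
a_10=1:  p_10=1·78825+36749=115574,  q_10=1·5401+2518=7919
a_11=1:  p_11=1·115574+78825=194399,  q_11=1·7919+5401=13320
fundamental: x₁=194399, y₁=13320  (since 37790971201 − 213·177422400 = 1)
(x_2, y_2) = (194399·194399 + 213·13320·13320, 194399·13320 + 13320·194399) = (75581942401, 5178789360)
(x_3, y_3) = (194399·75581942401 + 213·13320·5178789360, 194399·5178789360 + 13320·75581942401) = (29386108041429599, 2013502945575960)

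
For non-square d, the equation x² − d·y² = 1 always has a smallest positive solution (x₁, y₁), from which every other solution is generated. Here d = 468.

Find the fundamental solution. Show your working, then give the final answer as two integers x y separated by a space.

649 30

[21; 1,1,1,2,1,1,1,42] for √468; ℓ=8 ⇒ convergent index 7
i=0: a=21 ⇒ p=21, q=1
i=1: a=1 ⇒ p=22, q=1
…
i=3: a=1 ⇒ p=65, q=3
i=4: a=2 ⇒ p=173, q=8
i=5: a=1 ⇒ p=238, q=11
i=6: a=1 ⇒ p=411, q=19
i=7: a=1 ⇒ p=649, q=30
(x₁, y₁) = (649, 30);  649² − 468·30² = 1 ✓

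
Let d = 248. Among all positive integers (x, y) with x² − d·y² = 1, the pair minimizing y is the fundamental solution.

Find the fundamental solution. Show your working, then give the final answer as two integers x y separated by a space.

63 4

√248 → a₀=15, period (1,2,1,30); ℓ=4 even so k=3
i=0: a=15 ⇒ p=15, q=1
i=1: a=1 ⇒ p=16, q=1
i=2: a=2 ⇒ p=47, q=3
i=3: a=1 ⇒ p=63, q=4
fundamental: x₁=63, y₁=4  (since 3969 − 248·16 = 1)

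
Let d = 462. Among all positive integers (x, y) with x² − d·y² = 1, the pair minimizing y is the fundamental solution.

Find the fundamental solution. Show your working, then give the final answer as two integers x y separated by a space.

43 2

d=462: √d = [21; 2,42] (ℓ=2, even), read p_1/q_1
i=0: a=21 ⇒ p=21, q=1
i=1: a=2 ⇒ p=43, q=2
→ (43, 2).  Check: 43²=1849, 462·2²=1848, difference 1.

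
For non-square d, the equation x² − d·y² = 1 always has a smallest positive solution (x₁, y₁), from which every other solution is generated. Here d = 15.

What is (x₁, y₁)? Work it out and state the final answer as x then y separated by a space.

[3; 1,6] for √15; ℓ=2 ⇒ convergent index 1
a_0=3:  p_0=3·1+0=3,  q_0=3·0+1=1
a_1=1:  p_1=1·3+1=4,  q_1=1·1+0=1
(x₁, y₁) = (4, 1);  4² − 15·1² = 1 ✓

4 1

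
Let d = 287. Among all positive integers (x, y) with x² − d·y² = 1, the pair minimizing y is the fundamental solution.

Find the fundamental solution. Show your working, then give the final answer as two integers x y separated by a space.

d=287: √d = [16; 1,15,1,32] (ℓ=4, even), read p_3/q_3
a_0=16:  p_0=16·1+0=16,  q_0=16·0+1=1
a_1=1:  p_1=1·16+1=17,  q_1=1·1+0=1
a_2=15:  p_2=15·17+16=271,  q_2=15·1+1=16
a_3=1:  p_3=1·271+17=288,  q_3=1·16+1=17
→ (288, 17).  Check: 288²=82944, 287·17²=82943, difference 1.

288 17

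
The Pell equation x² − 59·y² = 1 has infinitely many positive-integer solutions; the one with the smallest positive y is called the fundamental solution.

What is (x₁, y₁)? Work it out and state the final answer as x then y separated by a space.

d=59: √d = [7; 1,2,7,2,1,14] (ℓ=6, even), read p_5/q_5
step 0: (7, 1)  from 7·(1,0) + (0,1)
step 1: (8, 1)  from 1·(7,1) + (1,0)
step 2: (23, 3)  from 2·(8,1) + (7,1)
step 3: (169, 22)  from 7·(23,3) + (8,1)
step 4: (361, 47)  from 2·(169,22) + (23,3)
step 5: (530, 69)  from 1·(361,47) + (169,22)
(x₁, y₁) = (530, 69);  530² − 59·69² = 1 ✓

530 69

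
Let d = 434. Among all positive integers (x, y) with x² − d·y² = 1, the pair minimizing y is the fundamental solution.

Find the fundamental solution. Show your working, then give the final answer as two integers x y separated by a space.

√434 → a₀=20, period (1,4,1,40); ℓ=4 even so k=3
step 0: (20, 1)  from 20·(1,0) + (0,1)
…
step 2: (104, 5)  from 4·(21,1) + (20,1)
step 3: (125, 6)  from 1·(104,5) + (21,1)
→ (125, 6).  Check: 125²=15625, 434·6²=15624, difference 1.

125 6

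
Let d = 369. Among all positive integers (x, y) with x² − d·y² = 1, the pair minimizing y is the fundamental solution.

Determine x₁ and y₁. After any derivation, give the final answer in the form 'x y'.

8396801 437120

√369 → a₀=19, period (4,1,3,2,7,4,7,2,3,1,4,38); ℓ=12 even so k=11
k=0  a_k=19  p_k/q_k = 19/1
…
k=3  a_k=3  p_k/q_k = 365/19
…
k=6  a_k=4  p_k/q_k = 25414/1323
…
k=9  a_k=3  p_k/q_k = 1364557/71036
k=10  a_k=1  p_k/q_k = 1758061/91521
k=11  a_k=4  p_k/q_k = 8396801/437120
(x₁, y₁) = (8396801, 437120);  8396801² − 369·437120² = 1 ✓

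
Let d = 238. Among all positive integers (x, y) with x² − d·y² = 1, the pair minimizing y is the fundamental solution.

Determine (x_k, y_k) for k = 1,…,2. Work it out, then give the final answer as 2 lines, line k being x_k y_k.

√238 = [15; 2,2,1,14,1,2,2,30, …], period ℓ=8 (even) → k=7
a_0=15:  p_0=15·1+0=15,  q_0=15·0+1=1
a_1=2:  p_1=2·15+1=31,  q_1=2·1+0=2
a_2=2:  p_2=2·31+15=77,  q_2=2·2+1=5
a_3=1:  p_3=1·77+31=108,  q_3=1·5+2=7
…
a_6=2:  p_6=2·1697+1589=4983,  q_6=2·110+103=323
a_7=2:  p_7=2·4983+1697=11663,  q_7=2·323+110=756
fundamental: x₁=11663, y₁=756  (since 136025569 − 238·571536 = 1)
(11663+756√238)^2 = 272051137 + 17634456√238

11663 756
272051137 17634456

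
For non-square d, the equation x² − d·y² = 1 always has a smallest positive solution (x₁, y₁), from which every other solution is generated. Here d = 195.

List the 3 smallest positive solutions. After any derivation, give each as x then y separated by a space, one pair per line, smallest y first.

√195 → a₀=13, period (1,26); ℓ=2 even so k=1
i=0: a=13 ⇒ p=13, q=1
i=1: a=1 ⇒ p=14, q=1
→ (14, 1).  Check: 14²=196, 195·1²=195, difference 1.
(14+1√195)^2 = 391 + 28√195
(14+1√195)^3 = 10934 + 783√195

14 1
391 28
10934 783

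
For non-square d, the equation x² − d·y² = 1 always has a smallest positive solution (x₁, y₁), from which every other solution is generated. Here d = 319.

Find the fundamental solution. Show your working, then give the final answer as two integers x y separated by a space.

[17; 1,6,5,1,4,…,6,1,34] for √319; ℓ=14 ⇒ convergent index 13
a_0=17:  p_0=17·1+0=17,  q_0=17·0+1=1
…
a_3=5:  p_3=5·125+18=643,  q_3=5·7+1=36
…
a_5=4:  p_5=4·768+643=3715,  q_5=4·43+36=208
a_6=3:  p_6=3·3715+768=11913,  q_6=3·208+43=667
a_7=1:  p_7=1·11913+3715=15628,  q_7=1·667+208=875
a_8=3:  p_8=3·15628+11913=58797,  q_8=3·875+667=3292
…
a_10=1:  p_10=1·250816+58797=309613,  q_10=1·14043+3292=17335
…
a_12=6:  p_12=6·1798881+309613=11102899,  q_12=6·100718+17335=621643
a_13=1:  p_13=1·11102899+1798881=12901780,  q_13=1·621643+100718=722361
(x₁, y₁) = (12901780, 722361);  12901780² − 319·722361² = 1 ✓

12901780 722361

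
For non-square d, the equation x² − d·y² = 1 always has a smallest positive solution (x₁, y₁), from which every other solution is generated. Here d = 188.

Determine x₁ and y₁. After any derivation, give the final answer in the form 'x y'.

4607 336

√188 = [13; 1,2,2,6,2,2,1,26, …], period ℓ=8 (even) → k=7
step 0: (13, 1)  from 13·(1,0) + (0,1)
step 1: (14, 1)  from 1·(13,1) + (1,0)
step 2: (41, 3)  from 2·(14,1) + (13,1)
step 3: (96, 7)  from 2·(41,3) + (14,1)
step 4: (617, 45)  from 6·(96,7) + (41,3)
step 5: (1330, 97)  from 2·(617,45) + (96,7)
step 6: (3277, 239)  from 2·(1330,97) + (617,45)
step 7: (4607, 336)  from 1·(3277,239) + (1330,97)
fundamental: x₁=4607, y₁=336  (since 21224449 − 188·112896 = 1)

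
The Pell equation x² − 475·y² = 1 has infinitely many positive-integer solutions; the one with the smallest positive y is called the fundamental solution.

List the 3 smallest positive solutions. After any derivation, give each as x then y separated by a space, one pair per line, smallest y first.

57799 2652
6681448801 306565896
772362118440199 35438404443156

√475 = [21; 1,3,1,6,2,6,1,3,1,42, …], period ℓ=10 (even) → k=9
step 0: (21, 1)  from 21·(1,0) + (0,1)
…
step 3: (109, 5)  from 1·(87,4) + (22,1)
…
step 6: (10287, 472)  from 6·(1591,73) + (741,34)
…
step 8: (45921, 2107)  from 3·(11878,545) + (10287,472)
step 9: (57799, 2652)  from 1·(45921,2107) + (11878,545)
→ (57799, 2652).  Check: 57799²=3340724401, 475·2652²=3340724400, difference 1.
k=2:  x_2 = 57799·57799+475·2652·2652 = 6681448801,  y_2 = 57799·2652+2652·57799 = 306565896
k=3:  x_3 = 57799·6681448801+475·2652·306565896 = 772362118440199,  y_3 = 57799·306565896+2652·6681448801 = 35438404443156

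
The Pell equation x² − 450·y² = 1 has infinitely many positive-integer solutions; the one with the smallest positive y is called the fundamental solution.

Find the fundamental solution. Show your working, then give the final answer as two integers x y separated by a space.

19601 924

√450 = [21; 4,1,2,4,2,1,4,42, …], period ℓ=8 (even) → k=7
k=0  a_k=21  p_k/q_k = 21/1
…
k=3  a_k=2  p_k/q_k = 297/14
…
k=6  a_k=1  p_k/q_k = 4179/197
k=7  a_k=4  p_k/q_k = 19601/924
fundamental: x₁=19601, y₁=924  (since 384199201 − 450·853776 = 1)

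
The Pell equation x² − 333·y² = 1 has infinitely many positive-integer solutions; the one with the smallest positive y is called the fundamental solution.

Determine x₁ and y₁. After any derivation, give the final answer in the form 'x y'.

d=333: √d = [18; 4,36] (ℓ=2, even), read p_1/q_1
i=0: a=18 ⇒ p=18, q=1
i=1: a=4 ⇒ p=73, q=4
fundamental: x₁=73, y₁=4  (since 5329 − 333·16 = 1)

73 4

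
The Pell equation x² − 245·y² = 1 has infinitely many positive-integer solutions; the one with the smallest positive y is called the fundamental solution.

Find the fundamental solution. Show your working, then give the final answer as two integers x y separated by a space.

d=245: √d = [15; 1,1,1,7,6,7,1,1,1,30] (ℓ=10, even), read p_9/q_9
step 0: (15, 1)  from 15·(1,0) + (0,1)
…
step 7: (18016, 1151)  from 1·(15809,1010) + (2207,141)
step 8: (33825, 2161)  from 1·(18016,1151) + (15809,1010)
step 9: (51841, 3312)  from 1·(33825,2161) + (18016,1151)
(x₁, y₁) = (51841, 3312);  51841² − 245·3312² = 1 ✓

51841 3312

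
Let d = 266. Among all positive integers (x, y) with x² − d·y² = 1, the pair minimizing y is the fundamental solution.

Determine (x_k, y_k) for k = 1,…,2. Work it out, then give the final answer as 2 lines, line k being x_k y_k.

√266 → a₀=16, period (3,4,3,32); ℓ=4 even so k=3
k=0  a_k=16  p_k/q_k = 16/1
k=1  a_k=3  p_k/q_k = 49/3
k=2  a_k=4  p_k/q_k = 212/13
k=3  a_k=3  p_k/q_k = 685/42
→ (685, 42).  Check: 685²=469225, 266·42²=469224, difference 1.
k=2:  x_2 = 685·685+266·42·42 = 938449,  y_2 = 685·42+42·685 = 57540

685 42
938449 57540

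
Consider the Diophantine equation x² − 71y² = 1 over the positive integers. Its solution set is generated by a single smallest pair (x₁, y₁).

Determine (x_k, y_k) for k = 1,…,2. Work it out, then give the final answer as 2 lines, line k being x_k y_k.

3480 413
24220799 2874480

[8; 2,2,1,7,1,2,2,16] for √71; ℓ=8 ⇒ convergent index 7
i=0: a=8 ⇒ p=8, q=1
…
i=2: a=2 ⇒ p=42, q=5
…
i=6: a=2 ⇒ p=1483, q=176
i=7: a=2 ⇒ p=3480, q=413
→ (3480, 413).  Check: 3480²=12110400, 71·413²=12110399, difference 1.
k=2:  x_2 = 3480·3480+71·413·413 = 24220799,  y_2 = 3480·413+413·3480 = 2874480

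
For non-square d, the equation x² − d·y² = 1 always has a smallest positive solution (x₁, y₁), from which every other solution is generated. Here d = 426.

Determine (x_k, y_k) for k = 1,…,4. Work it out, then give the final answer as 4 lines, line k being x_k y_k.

88751 4300
15753480001 763258600
2796274207048751 135479928012900
496344264283813920001 24047958181382517200

[20; 1,1,1,3,2,6,2,3,1,1,1,40] for √426; ℓ=12 ⇒ convergent index 11
k=0  a_k=20  p_k/q_k = 20/1
k=1  a_k=1  p_k/q_k = 21/1
k=2  a_k=1  p_k/q_k = 41/2
…
k=6  a_k=6  p_k/q_k = 3323/161
…
k=9  a_k=1  p_k/q_k = 31971/1549
k=10  a_k=1  p_k/q_k = 56780/2751
k=11  a_k=1  p_k/q_k = 88751/4300
→ (88751, 4300).  Check: 88751²=7876740001, 426·4300²=7876740000, difference 1.
(88751+4300√426)^2 = 15753480001 + 763258600√426
(88751+4300√426)^3 = 2796274207048751 + 135479928012900√426
(88751+4300√426)^4 = 496344264283813920001 + 24047958181382517200√426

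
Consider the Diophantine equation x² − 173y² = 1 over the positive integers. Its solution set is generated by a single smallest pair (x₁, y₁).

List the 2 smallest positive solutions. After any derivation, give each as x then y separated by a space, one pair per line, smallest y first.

√173 → a₀=13, period (6,1,1,6,26); ℓ=5 odd so k=9
i=0: a=13 ⇒ p=13, q=1
i=1: a=6 ⇒ p=79, q=6
…
i=3: a=1 ⇒ p=171, q=13
…
i=5: a=26 ⇒ p=29239, q=2223
i=6: a=6 ⇒ p=176552, q=13423
…
i=8: a=1 ⇒ p=382343, q=29069
i=9: a=6 ⇒ p=2499849, q=190060
(x₁, y₁) = (2499849, 190060);  2499849² − 173·190060² = 1 ✓
(2499849+190060√173)^2 = 12498490045601 + 950242601880√173

2499849 190060
12498490045601 950242601880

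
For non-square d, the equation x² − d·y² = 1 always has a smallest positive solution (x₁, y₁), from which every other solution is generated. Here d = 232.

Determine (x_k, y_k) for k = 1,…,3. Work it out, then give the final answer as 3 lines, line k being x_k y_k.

d=232: √d = [15; 4,3,7,3,4,30] (ℓ=6, even), read p_5/q_5
a_0=15:  p_0=15·1+0=15,  q_0=15·0+1=1
…
a_4=3:  p_4=3·1447+198=4539,  q_4=3·95+13=298
a_5=4:  p_5=4·4539+1447=19603,  q_5=4·298+95=1287
fundamental: x₁=19603, y₁=1287  (since 384277609 − 232·1656369 = 1)
k=2:  x_2 = 19603·19603+232·1287·1287 = 768555217,  y_2 = 19603·1287+1287·19603 = 50458122
k=3:  x_3 = 19603·768555217+232·1287·50458122 = 30131975818099,  y_3 = 19603·50458122+1287·768555217 = 1978261129845

19603 1287
768555217 50458122
30131975818099 1978261129845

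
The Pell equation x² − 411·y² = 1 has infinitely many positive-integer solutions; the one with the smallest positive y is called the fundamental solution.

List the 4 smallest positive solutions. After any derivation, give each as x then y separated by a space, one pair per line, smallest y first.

[20; 3,1,1,1,19,1,1,1,3,40] for √411; ℓ=10 ⇒ convergent index 9
a_0=20:  p_0=20·1+0=20,  q_0=20·0+1=1
…
a_4=1:  p_4=1·142+81=223,  q_4=1·7+4=11
a_5=19:  p_5=19·223+142=4379,  q_5=19·11+7=216
…
a_7=1:  p_7=1·4602+4379=8981,  q_7=1·227+216=443
a_8=1:  p_8=1·8981+4602=13583,  q_8=1·443+227=670
a_9=3:  p_9=3·13583+8981=49730,  q_9=3·670+443=2453
fundamental: x₁=49730, y₁=2453  (since 2473072900 − 411·6017209 = 1)
(x_2, y_2) = (49730·49730 + 411·2453·2453, 49730·2453 + 2453·49730) = (4946145799, 243975380)
(x_3, y_3) = (49730·4946145799 + 411·2453·243975380, 49730·243975380 + 2453·4946145799) = (491943661118810, 24265791292347)
(x_4, y_4) = (49730·491943661118810 + 411·2453·24265791292347, 49730·24265791292347 + 2453·491943661118810) = (48928716529930696801, 2413475601692857240)

49730 2453
4946145799 243975380
491943661118810 24265791292347
48928716529930696801 2413475601692857240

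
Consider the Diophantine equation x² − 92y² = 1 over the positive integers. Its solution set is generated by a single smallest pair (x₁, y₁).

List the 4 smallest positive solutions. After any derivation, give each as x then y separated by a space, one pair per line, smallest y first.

[9; 1,1,2,4,2,1,1,18] for √92; ℓ=8 ⇒ convergent index 7
i=0: a=9 ⇒ p=9, q=1
…
i=2: a=1 ⇒ p=19, q=2
…
i=4: a=4 ⇒ p=211, q=22
i=5: a=2 ⇒ p=470, q=49
i=6: a=1 ⇒ p=681, q=71
i=7: a=1 ⇒ p=1151, q=120
(x₁, y₁) = (1151, 120);  1151² − 92·120² = 1 ✓
(1151+120√92)^2 = 2649601 + 276240√92
(1151+120√92)^3 = 6099380351 + 635904360√92
(1151+120√92)^4 = 14040770918401 + 1463851560480√92

1151 120
2649601 276240
6099380351 635904360
14040770918401 1463851560480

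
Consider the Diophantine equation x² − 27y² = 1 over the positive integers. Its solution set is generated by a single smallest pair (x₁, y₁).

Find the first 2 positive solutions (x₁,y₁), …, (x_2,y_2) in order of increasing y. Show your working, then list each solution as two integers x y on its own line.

26 5
1351 260

[5; 5,10] for √27; ℓ=2 ⇒ convergent index 1
k=0  a_k=5  p_k/q_k = 5/1
k=1  a_k=5  p_k/q_k = 26/5
fundamental: x₁=26, y₁=5  (since 676 − 27·25 = 1)
n=2: (26,5)∘(26,5) = (26·26+27·5·5, 26·5+5·26) = (1351,260)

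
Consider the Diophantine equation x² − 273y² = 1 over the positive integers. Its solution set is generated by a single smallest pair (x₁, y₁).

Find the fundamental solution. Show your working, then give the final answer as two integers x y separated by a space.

727 44

d=273: √d = [16; 1,1,10,1,1,32] (ℓ=6, even), read p_5/q_5
i=0: a=16 ⇒ p=16, q=1
…
i=2: a=1 ⇒ p=33, q=2
…
i=4: a=1 ⇒ p=380, q=23
i=5: a=1 ⇒ p=727, q=44
fundamental: x₁=727, y₁=44  (since 528529 − 273·1936 = 1)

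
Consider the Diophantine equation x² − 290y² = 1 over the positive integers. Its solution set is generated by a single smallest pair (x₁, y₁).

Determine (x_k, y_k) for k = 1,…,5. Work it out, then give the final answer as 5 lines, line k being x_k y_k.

579 34
670481 39372
776416419 45592742
899089542721 52796355864
1041144914054499 61138134497770

√290 = [17; 34, …], period ℓ=1 (odd) → k=1
i=0: a=17 ⇒ p=17, q=1
i=1: a=34 ⇒ p=579, q=34
→ (579, 34).  Check: 579²=335241, 290·34²=335240, difference 1.
(x_2, y_2) = (579·579 + 290·34·34, 579·34 + 34·579) = (670481, 39372)
(x_3, y_3) = (579·670481 + 290·34·39372, 579·39372 + 34·670481) = (776416419, 45592742)
(x_4, y_4) = (579·776416419 + 290·34·45592742, 579·45592742 + 34·776416419) = (899089542721, 52796355864)
(x_5, y_5) = (579·899089542721 + 290·34·52796355864, 579·52796355864 + 34·899089542721) = (1041144914054499, 61138134497770)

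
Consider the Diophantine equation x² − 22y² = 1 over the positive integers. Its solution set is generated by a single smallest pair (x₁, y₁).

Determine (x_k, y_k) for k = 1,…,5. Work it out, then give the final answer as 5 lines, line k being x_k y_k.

197 42
77617 16548
30580901 6519870
12048797377 2568812232
4747195585637 1012105499538

√22 → a₀=4, period (1,2,4,2,1,8); ℓ=6 even so k=5
a_0=4:  p_0=4·1+0=4,  q_0=4·0+1=1
…
a_2=2:  p_2=2·5+4=14,  q_2=2·1+1=3
a_3=4:  p_3=4·14+5=61,  q_3=4·3+1=13
a_4=2:  p_4=2·61+14=136,  q_4=2·13+3=29
a_5=1:  p_5=1·136+61=197,  q_5=1·29+13=42
fundamental: x₁=197, y₁=42  (since 38809 − 22·1764 = 1)
k=2:  x_2 = 197·197+22·42·42 = 77617,  y_2 = 197·42+42·197 = 16548
k=3:  x_3 = 197·77617+22·42·16548 = 30580901,  y_3 = 197·16548+42·77617 = 6519870
k=4:  x_4 = 197·30580901+22·42·6519870 = 12048797377,  y_4 = 197·6519870+42·30580901 = 2568812232
k=5:  x_5 = 197·12048797377+22·42·2568812232 = 4747195585637,  y_5 = 197·2568812232+42·12048797377 = 1012105499538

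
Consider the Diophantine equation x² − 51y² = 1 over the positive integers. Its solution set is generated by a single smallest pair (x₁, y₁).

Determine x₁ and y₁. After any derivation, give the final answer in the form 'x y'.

50 7

[7; 7,14] for √51; ℓ=2 ⇒ convergent index 1
a_0=7:  p_0=7·1+0=7,  q_0=7·0+1=1
a_1=7:  p_1=7·7+1=50,  q_1=7·1+0=7
fundamental: x₁=50, y₁=7  (since 2500 − 51·49 = 1)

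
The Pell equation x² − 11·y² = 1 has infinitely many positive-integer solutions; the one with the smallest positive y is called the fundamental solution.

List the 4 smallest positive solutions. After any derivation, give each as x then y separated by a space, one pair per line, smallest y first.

√11 = [3; 3,6, …], period ℓ=2 (even) → k=1
step 0: (3, 1)  from 3·(1,0) + (0,1)
step 1: (10, 3)  from 3·(3,1) + (1,0)
(x₁, y₁) = (10, 3);  10² − 11·3² = 1 ✓
k=2:  x_2 = 10·10+11·3·3 = 199,  y_2 = 10·3+3·10 = 60
k=3:  x_3 = 10·199+11·3·60 = 3970,  y_3 = 10·60+3·199 = 1197
k=4:  x_4 = 10·3970+11·3·1197 = 79201,  y_4 = 10·1197+3·3970 = 23880

10 3
199 60
3970 1197
79201 23880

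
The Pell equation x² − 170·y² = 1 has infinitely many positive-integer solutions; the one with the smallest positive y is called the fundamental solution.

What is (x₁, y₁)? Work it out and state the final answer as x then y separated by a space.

[13; 26] for √170; ℓ=1 ⇒ convergent index 1
a_0=13:  p_0=13·1+0=13,  q_0=13·0+1=1
a_1=26:  p_1=26·13+1=339,  q_1=26·1+0=26
→ (339, 26).  Check: 339²=114921, 170·26²=114920, difference 1.

339 26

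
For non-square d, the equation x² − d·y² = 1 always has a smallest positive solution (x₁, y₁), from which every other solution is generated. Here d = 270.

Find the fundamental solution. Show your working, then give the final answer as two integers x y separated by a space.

√270 → a₀=16, period (2,3,6,3,2,32); ℓ=6 even so k=5
a_0=16:  p_0=16·1+0=16,  q_0=16·0+1=1
a_1=2:  p_1=2·16+1=33,  q_1=2·1+0=2
…
a_3=6:  p_3=6·115+33=723,  q_3=6·7+2=44
a_4=3:  p_4=3·723+115=2284,  q_4=3·44+7=139
a_5=2:  p_5=2·2284+723=5291,  q_5=2·139+44=322
fundamental: x₁=5291, y₁=322  (since 27994681 − 270·103684 = 1)

5291 322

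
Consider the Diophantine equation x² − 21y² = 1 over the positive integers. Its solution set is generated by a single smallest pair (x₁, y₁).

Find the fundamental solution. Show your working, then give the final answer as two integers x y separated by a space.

√21 → a₀=4, period (1,1,2,1,1,8); ℓ=6 even so k=5
a_0=4:  p_0=4·1+0=4,  q_0=4·0+1=1
…
a_3=2:  p_3=2·9+5=23,  q_3=2·2+1=5
a_4=1:  p_4=1·23+9=32,  q_4=1·5+2=7
a_5=1:  p_5=1·32+23=55,  q_5=1·7+5=12
fundamental: x₁=55, y₁=12  (since 3025 − 21·144 = 1)

55 12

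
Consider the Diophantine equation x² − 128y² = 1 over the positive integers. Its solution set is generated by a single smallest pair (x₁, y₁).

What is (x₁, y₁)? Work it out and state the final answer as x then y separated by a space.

577 51

d=128: √d = [11; 3,5,3,22] (ℓ=4, even), read p_3/q_3
step 0: (11, 1)  from 11·(1,0) + (0,1)
step 1: (34, 3)  from 3·(11,1) + (1,0)
step 2: (181, 16)  from 5·(34,3) + (11,1)
step 3: (577, 51)  from 3·(181,16) + (34,3)
→ (577, 51).  Check: 577²=332929, 128·51²=332928, difference 1.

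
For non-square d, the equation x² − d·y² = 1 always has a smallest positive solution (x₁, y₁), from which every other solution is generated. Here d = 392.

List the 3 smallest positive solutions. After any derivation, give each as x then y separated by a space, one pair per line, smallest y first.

99 5
19601 990
3880899 196015

√392 → a₀=19, period (1,3,1,38); ℓ=4 even so k=3
a_0=19:  p_0=19·1+0=19,  q_0=19·0+1=1
…
a_2=3:  p_2=3·20+19=79,  q_2=3·1+1=4
a_3=1:  p_3=1·79+20=99,  q_3=1·4+1=5
fundamental: x₁=99, y₁=5  (since 9801 − 392·25 = 1)
n=2: (99,5)∘(99,5) = (99·99+392·5·5, 99·5+5·99) = (19601,990)
n=3: (19601,990)∘(99,5) = (99·19601+392·5·990, 99·990+5·19601) = (3880899,196015)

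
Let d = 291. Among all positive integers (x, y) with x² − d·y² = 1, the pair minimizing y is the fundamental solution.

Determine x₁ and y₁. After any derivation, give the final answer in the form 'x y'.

√291 → a₀=17, period (17,34); ℓ=2 even so k=1
step 0: (17, 1)  from 17·(1,0) + (0,1)
step 1: (290, 17)  from 17·(17,1) + (1,0)
→ (290, 17).  Check: 290²=84100, 291·17²=84099, difference 1.

290 17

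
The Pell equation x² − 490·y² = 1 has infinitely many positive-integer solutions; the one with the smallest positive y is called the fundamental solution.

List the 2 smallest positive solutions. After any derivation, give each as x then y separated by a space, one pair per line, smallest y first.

[22; 7,2,1,4,4,4,1,2,7,44] for √490; ℓ=10 ⇒ convergent index 9
k=0  a_k=22  p_k/q_k = 22/1
…
k=5  a_k=4  p_k/q_k = 9607/434
k=6  a_k=4  p_k/q_k = 40708/1839
k=7  a_k=1  p_k/q_k = 50315/2273
k=8  a_k=2  p_k/q_k = 141338/6385
k=9  a_k=7  p_k/q_k = 1039681/46968
(x₁, y₁) = (1039681, 46968);  1039681² − 490·46968² = 1 ✓
k=2:  x_2 = 1039681·1039681+490·46968·46968 = 2161873163521,  y_2 = 1039681·46968+46968·1039681 = 97663474416

1039681 46968
2161873163521 97663474416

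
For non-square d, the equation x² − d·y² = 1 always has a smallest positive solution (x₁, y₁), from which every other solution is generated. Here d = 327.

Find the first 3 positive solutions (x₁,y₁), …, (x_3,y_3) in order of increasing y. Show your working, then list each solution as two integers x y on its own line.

217 12
94177 5208
40872601 2260260

d=327: √d = [18; 12,36] (ℓ=2, even), read p_1/q_1
step 0: (18, 1)  from 18·(1,0) + (0,1)
step 1: (217, 12)  from 12·(18,1) + (1,0)
(x₁, y₁) = (217, 12);  217² − 327·12² = 1 ✓
n=2: (217,12)∘(217,12) = (217·217+327·12·12, 217·12+12·217) = (94177,5208)
n=3: (94177,5208)∘(217,12) = (217·94177+327·12·5208, 217·5208+12·94177) = (40872601,2260260)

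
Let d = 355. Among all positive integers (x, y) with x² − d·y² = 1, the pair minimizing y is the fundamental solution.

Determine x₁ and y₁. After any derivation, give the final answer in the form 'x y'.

[18; 1,5,3,3,1,6,1,3,3,5,1,36] for √355; ℓ=12 ⇒ convergent index 11
k=0  a_k=18  p_k/q_k = 18/1
…
k=2  a_k=5  p_k/q_k = 113/6
k=3  a_k=3  p_k/q_k = 358/19
k=4  a_k=3  p_k/q_k = 1187/63
k=5  a_k=1  p_k/q_k = 1545/82
…
k=7  a_k=1  p_k/q_k = 12002/637
…
k=9  a_k=3  p_k/q_k = 151391/8035
k=10  a_k=5  p_k/q_k = 803418/42641
k=11  a_k=1  p_k/q_k = 954809/50676
fundamental: x₁=954809, y₁=50676  (since 911660226481 − 355·2568056976 = 1)

954809 50676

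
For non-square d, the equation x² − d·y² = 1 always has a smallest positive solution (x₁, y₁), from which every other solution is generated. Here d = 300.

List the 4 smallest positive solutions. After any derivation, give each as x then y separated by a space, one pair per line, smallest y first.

d=300: √d = [17; 3,8,3,34] (ℓ=4, even), read p_3/q_3
k=0  a_k=17  p_k/q_k = 17/1
k=1  a_k=3  p_k/q_k = 52/3
k=2  a_k=8  p_k/q_k = 433/25
k=3  a_k=3  p_k/q_k = 1351/78
fundamental: x₁=1351, y₁=78  (since 1825201 − 300·6084 = 1)
(1351+78√300)^2 = 3650401 + 210756√300
(1351+78√300)^3 = 9863382151 + 569462634√300
(1351+78√300)^4 = 26650854921601 + 1538687826312√300

1351 78
3650401 210756
9863382151 569462634
26650854921601 1538687826312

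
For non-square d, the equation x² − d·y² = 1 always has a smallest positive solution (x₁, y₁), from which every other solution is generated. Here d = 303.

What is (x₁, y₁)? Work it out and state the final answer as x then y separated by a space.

2524 145

d=303: √d = [17; 2,2,5,2,2,34] (ℓ=6, even), read p_5/q_5
step 0: (17, 1)  from 17·(1,0) + (0,1)
step 1: (35, 2)  from 2·(17,1) + (1,0)
…
step 4: (1027, 59)  from 2·(470,27) + (87,5)
step 5: (2524, 145)  from 2·(1027,59) + (470,27)
→ (2524, 145).  Check: 2524²=6370576, 303·145²=6370575, difference 1.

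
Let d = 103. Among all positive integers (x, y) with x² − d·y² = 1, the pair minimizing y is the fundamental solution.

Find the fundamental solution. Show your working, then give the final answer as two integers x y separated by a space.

√103 = [10; 6,1,2,1,1,9,1,1,2,1,6,20, …], period ℓ=12 (even) → k=11
step 0: (10, 1)  from 10·(1,0) + (0,1)
…
step 4: (274, 27)  from 1·(203,20) + (71,7)
…
step 7: (5044, 497)  from 1·(4567,450) + (477,47)
…
step 10: (33877, 3338)  from 1·(24266,2391) + (9611,947)
step 11: (227528, 22419)  from 6·(33877,3338) + (24266,2391)
(x₁, y₁) = (227528, 22419);  227528² − 103·22419² = 1 ✓

227528 22419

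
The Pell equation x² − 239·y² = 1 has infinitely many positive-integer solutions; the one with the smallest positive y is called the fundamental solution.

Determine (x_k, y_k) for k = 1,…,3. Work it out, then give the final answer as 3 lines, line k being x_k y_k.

6195120 400729
76759023628799 4965128484960
951062724926484326640 61519133559490389671

√239 → a₀=15, period (2,5,1,2,4,15,4,2,1,5,2,30); ℓ=12 even so k=11
i=0: a=15 ⇒ p=15, q=1
i=1: a=2 ⇒ p=31, q=2
…
i=3: a=1 ⇒ p=201, q=13
i=4: a=2 ⇒ p=572, q=37
i=5: a=4 ⇒ p=2489, q=161
…
i=7: a=4 ⇒ p=154117, q=9969
i=8: a=2 ⇒ p=346141, q=22390
…
i=10: a=5 ⇒ p=2847431, q=184185
i=11: a=2 ⇒ p=6195120, q=400729
(x₁, y₁) = (6195120, 400729);  6195120² − 239·400729² = 1 ✓
k=2:  x_2 = 6195120·6195120+239·400729·400729 = 76759023628799,  y_2 = 6195120·400729+400729·6195120 = 4965128484960
k=3:  x_3 = 6195120·76759023628799+239·400729·4965128484960 = 951062724926484326640,  y_3 = 6195120·4965128484960+400729·76759023628799 = 61519133559490389671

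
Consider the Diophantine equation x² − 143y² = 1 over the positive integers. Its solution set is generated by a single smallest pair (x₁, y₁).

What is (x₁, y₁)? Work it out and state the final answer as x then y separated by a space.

√143 = [11; 1,22, …], period ℓ=2 (even) → k=1
step 0: (11, 1)  from 11·(1,0) + (0,1)
step 1: (12, 1)  from 1·(11,1) + (1,0)
(x₁, y₁) = (12, 1);  12² − 143·1² = 1 ✓

12 1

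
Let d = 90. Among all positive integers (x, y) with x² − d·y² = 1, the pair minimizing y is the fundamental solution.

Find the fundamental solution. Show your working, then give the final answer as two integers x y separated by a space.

√90 → a₀=9, period (2,18); ℓ=2 even so k=1
k=0  a_k=9  p_k/q_k = 9/1
k=1  a_k=2  p_k/q_k = 19/2
→ (19, 2).  Check: 19²=361, 90·2²=360, difference 1.

19 2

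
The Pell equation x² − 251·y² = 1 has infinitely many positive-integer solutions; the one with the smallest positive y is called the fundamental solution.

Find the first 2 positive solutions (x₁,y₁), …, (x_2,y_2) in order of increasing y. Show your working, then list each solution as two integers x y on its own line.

3674890 231957
27009633024199 1704832919460

[15; 1,5,2,1,2,…,5,1,30] for √251; ℓ=14 ⇒ convergent index 13
k=0  a_k=15  p_k/q_k = 15/1
k=1  a_k=1  p_k/q_k = 16/1
…
k=3  a_k=2  p_k/q_k = 206/13
k=4  a_k=1  p_k/q_k = 301/19
k=5  a_k=2  p_k/q_k = 808/51
k=6  a_k=2  p_k/q_k = 1917/121
…
k=8  a_k=2  p_k/q_k = 61043/3853
k=9  a_k=2  p_k/q_k = 151649/9572
…
k=12  a_k=5  p_k/q_k = 3097857/195535
k=13  a_k=1  p_k/q_k = 3674890/231957
fundamental: x₁=3674890, y₁=231957  (since 13504816512100 − 251·53804049849 = 1)
k=2:  x_2 = 3674890·3674890+251·231957·231957 = 27009633024199,  y_2 = 3674890·231957+231957·3674890 = 1704832919460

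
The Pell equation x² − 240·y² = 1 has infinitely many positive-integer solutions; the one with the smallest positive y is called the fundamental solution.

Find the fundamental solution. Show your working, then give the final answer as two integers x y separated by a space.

31 2

[15; 2,30] for √240; ℓ=2 ⇒ convergent index 1
step 0: (15, 1)  from 15·(1,0) + (0,1)
step 1: (31, 2)  from 2·(15,1) + (1,0)
→ (31, 2).  Check: 31²=961, 240·2²=960, difference 1.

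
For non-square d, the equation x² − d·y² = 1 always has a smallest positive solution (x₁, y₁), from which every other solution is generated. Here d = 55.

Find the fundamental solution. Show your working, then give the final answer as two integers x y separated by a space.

89 12

√55 = [7; 2,2,2,14, …], period ℓ=4 (even) → k=3
a_0=7:  p_0=7·1+0=7,  q_0=7·0+1=1
…
a_2=2:  p_2=2·15+7=37,  q_2=2·2+1=5
a_3=2:  p_3=2·37+15=89,  q_3=2·5+2=12
(x₁, y₁) = (89, 12);  89² − 55·12² = 1 ✓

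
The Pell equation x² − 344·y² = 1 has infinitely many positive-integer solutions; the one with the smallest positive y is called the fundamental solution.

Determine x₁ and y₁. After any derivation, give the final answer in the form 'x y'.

10405 561

[18; 1,1,4,1,3,1,4,1,1,36] for √344; ℓ=10 ⇒ convergent index 9
i=0: a=18 ⇒ p=18, q=1
i=1: a=1 ⇒ p=19, q=1
…
i=4: a=1 ⇒ p=204, q=11
i=5: a=3 ⇒ p=779, q=42
i=6: a=1 ⇒ p=983, q=53
i=7: a=4 ⇒ p=4711, q=254
i=8: a=1 ⇒ p=5694, q=307
i=9: a=1 ⇒ p=10405, q=561
→ (10405, 561).  Check: 10405²=108264025, 344·561²=108264024, difference 1.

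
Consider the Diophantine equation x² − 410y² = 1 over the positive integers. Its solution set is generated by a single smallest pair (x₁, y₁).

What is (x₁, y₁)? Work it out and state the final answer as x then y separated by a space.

d=410: √d = [20; 4,40] (ℓ=2, even), read p_1/q_1
step 0: (20, 1)  from 20·(1,0) + (0,1)
step 1: (81, 4)  from 4·(20,1) + (1,0)
(x₁, y₁) = (81, 4);  81² − 410·4² = 1 ✓

81 4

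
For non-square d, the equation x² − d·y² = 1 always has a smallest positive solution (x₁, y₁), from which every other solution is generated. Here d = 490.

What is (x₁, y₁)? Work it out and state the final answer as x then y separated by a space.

d=490: √d = [22; 7,2,1,4,4,4,1,2,7,44] (ℓ=10, even), read p_9/q_9
k=0  a_k=22  p_k/q_k = 22/1
k=1  a_k=7  p_k/q_k = 155/7
…
k=3  a_k=1  p_k/q_k = 487/22
…
k=6  a_k=4  p_k/q_k = 40708/1839
…
k=8  a_k=2  p_k/q_k = 141338/6385
k=9  a_k=7  p_k/q_k = 1039681/46968
(x₁, y₁) = (1039681, 46968);  1039681² − 490·46968² = 1 ✓

1039681 46968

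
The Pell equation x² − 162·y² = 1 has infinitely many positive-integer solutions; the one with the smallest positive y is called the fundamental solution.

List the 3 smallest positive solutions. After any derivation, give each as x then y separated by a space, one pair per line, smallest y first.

19601 1540
768398401 60371080
30122754096401 2366667076620

√162 → a₀=12, period (1,2,1,2,12,2,1,2,1,24); ℓ=10 even so k=9
k=0  a_k=12  p_k/q_k = 12/1
…
k=2  a_k=2  p_k/q_k = 38/3
…
k=5  a_k=12  p_k/q_k = 1731/136
k=6  a_k=2  p_k/q_k = 3602/283
…
k=8  a_k=2  p_k/q_k = 14268/1121
k=9  a_k=1  p_k/q_k = 19601/1540
(x₁, y₁) = (19601, 1540);  19601² − 162·1540² = 1 ✓
(19601+1540√162)^2 = 768398401 + 60371080√162
(19601+1540√162)^3 = 30122754096401 + 2366667076620√162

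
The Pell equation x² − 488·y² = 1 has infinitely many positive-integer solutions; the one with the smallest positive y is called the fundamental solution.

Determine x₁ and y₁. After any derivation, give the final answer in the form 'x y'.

243 11

√488 = [22; 11,44, …], period ℓ=2 (even) → k=1
a_0=22:  p_0=22·1+0=22,  q_0=22·0+1=1
a_1=11:  p_1=11·22+1=243,  q_1=11·1+0=11
(x₁, y₁) = (243, 11);  243² − 488·11² = 1 ✓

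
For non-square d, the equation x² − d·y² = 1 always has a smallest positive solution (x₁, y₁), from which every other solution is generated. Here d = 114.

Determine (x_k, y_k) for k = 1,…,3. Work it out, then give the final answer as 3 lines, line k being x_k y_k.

1025 96
2101249 196800
4307559425 403439904

√114 = [10; 1,2,10,2,1,20, …], period ℓ=6 (even) → k=5
k=0  a_k=10  p_k/q_k = 10/1
k=1  a_k=1  p_k/q_k = 11/1
k=2  a_k=2  p_k/q_k = 32/3
k=3  a_k=10  p_k/q_k = 331/31
k=4  a_k=2  p_k/q_k = 694/65
k=5  a_k=1  p_k/q_k = 1025/96
→ (1025, 96).  Check: 1025²=1050625, 114·96²=1050624, difference 1.
(1025+96√114)^2 = 2101249 + 196800√114
(1025+96√114)^3 = 4307559425 + 403439904√114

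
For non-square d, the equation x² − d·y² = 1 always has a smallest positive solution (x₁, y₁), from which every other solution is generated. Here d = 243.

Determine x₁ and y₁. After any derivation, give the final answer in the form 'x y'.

√243 = [15; 1,1,2,3,15,3,2,1,1,30, …], period ℓ=10 (even) → k=9
i=0: a=15 ⇒ p=15, q=1
…
i=2: a=1 ⇒ p=31, q=2
…
i=4: a=3 ⇒ p=265, q=17
…
i=7: a=2 ⇒ p=28901, q=1854
i=8: a=1 ⇒ p=41325, q=2651
i=9: a=1 ⇒ p=70226, q=4505
→ (70226, 4505).  Check: 70226²=4931691076, 243·4505²=4931691075, difference 1.

70226 4505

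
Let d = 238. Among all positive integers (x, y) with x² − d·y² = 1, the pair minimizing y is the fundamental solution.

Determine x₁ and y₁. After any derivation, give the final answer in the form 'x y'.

d=238: √d = [15; 2,2,1,14,1,2,2,30] (ℓ=8, even), read p_7/q_7
i=0: a=15 ⇒ p=15, q=1
i=1: a=2 ⇒ p=31, q=2
…
i=4: a=14 ⇒ p=1589, q=103
…
i=6: a=2 ⇒ p=4983, q=323
i=7: a=2 ⇒ p=11663, q=756
→ (11663, 756).  Check: 11663²=136025569, 238·756²=136025568, difference 1.

11663 756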